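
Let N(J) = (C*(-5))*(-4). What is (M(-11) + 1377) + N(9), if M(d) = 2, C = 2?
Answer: 1419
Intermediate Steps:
N(J) = 40 (N(J) = (2*(-5))*(-4) = -10*(-4) = 40)
(M(-11) + 1377) + N(9) = (2 + 1377) + 40 = 1379 + 40 = 1419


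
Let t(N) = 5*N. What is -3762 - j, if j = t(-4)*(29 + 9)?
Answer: -3002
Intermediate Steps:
j = -760 (j = (5*(-4))*(29 + 9) = -20*38 = -760)
-3762 - j = -3762 - 1*(-760) = -3762 + 760 = -3002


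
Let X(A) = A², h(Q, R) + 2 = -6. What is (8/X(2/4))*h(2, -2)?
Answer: -256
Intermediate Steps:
h(Q, R) = -8 (h(Q, R) = -2 - 6 = -8)
(8/X(2/4))*h(2, -2) = (8/(2/4)²)*(-8) = (8/(2*(¼))²)*(-8) = (8/(½)²)*(-8) = (8/(¼))*(-8) = (4*8)*(-8) = 32*(-8) = -256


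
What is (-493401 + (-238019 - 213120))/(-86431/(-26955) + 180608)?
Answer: -25460075700/4868375071 ≈ -5.2297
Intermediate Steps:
(-493401 + (-238019 - 213120))/(-86431/(-26955) + 180608) = (-493401 - 451139)/(-86431*(-1/26955) + 180608) = -944540/(86431/26955 + 180608) = -944540/4868375071/26955 = -944540*26955/4868375071 = -25460075700/4868375071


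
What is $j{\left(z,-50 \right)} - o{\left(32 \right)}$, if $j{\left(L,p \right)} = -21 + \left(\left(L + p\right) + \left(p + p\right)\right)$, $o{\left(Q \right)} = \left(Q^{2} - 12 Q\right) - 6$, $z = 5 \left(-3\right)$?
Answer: $-820$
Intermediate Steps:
$z = -15$
$o{\left(Q \right)} = -6 + Q^{2} - 12 Q$
$j{\left(L,p \right)} = -21 + L + 3 p$ ($j{\left(L,p \right)} = -21 + \left(\left(L + p\right) + 2 p\right) = -21 + \left(L + 3 p\right) = -21 + L + 3 p$)
$j{\left(z,-50 \right)} - o{\left(32 \right)} = \left(-21 - 15 + 3 \left(-50\right)\right) - \left(-6 + 32^{2} - 384\right) = \left(-21 - 15 - 150\right) - \left(-6 + 1024 - 384\right) = -186 - 634 = -820$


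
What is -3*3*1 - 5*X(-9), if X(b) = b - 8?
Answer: 76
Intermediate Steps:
X(b) = -8 + b
-3*3*1 - 5*X(-9) = -3*3*1 - 5*(-8 - 9) = -9*1 - 5*(-17) = -9 + 85 = 76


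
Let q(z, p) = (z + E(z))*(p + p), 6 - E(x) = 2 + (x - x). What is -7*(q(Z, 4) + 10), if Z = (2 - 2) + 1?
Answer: -350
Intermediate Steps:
Z = 1 (Z = 0 + 1 = 1)
E(x) = 4 (E(x) = 6 - (2 + (x - x)) = 6 - (2 + 0) = 6 - 1*2 = 6 - 2 = 4)
q(z, p) = 2*p*(4 + z) (q(z, p) = (z + 4)*(p + p) = (4 + z)*(2*p) = 2*p*(4 + z))
-7*(q(Z, 4) + 10) = -7*(2*4*(4 + 1) + 10) = -7*(2*4*5 + 10) = -7*(40 + 10) = -7*50 = -350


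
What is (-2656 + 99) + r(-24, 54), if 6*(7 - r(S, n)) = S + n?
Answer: -2555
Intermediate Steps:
r(S, n) = 7 - S/6 - n/6 (r(S, n) = 7 - (S + n)/6 = 7 + (-S/6 - n/6) = 7 - S/6 - n/6)
(-2656 + 99) + r(-24, 54) = (-2656 + 99) + (7 - 1/6*(-24) - 1/6*54) = -2557 + (7 + 4 - 9) = -2557 + 2 = -2555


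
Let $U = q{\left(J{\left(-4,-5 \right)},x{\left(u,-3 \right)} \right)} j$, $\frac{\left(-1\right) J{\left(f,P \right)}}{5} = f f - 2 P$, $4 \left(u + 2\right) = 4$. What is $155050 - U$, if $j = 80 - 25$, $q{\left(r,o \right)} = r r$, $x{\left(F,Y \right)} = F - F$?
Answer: $-774450$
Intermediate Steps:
$u = -1$ ($u = -2 + \frac{1}{4} \cdot 4 = -2 + 1 = -1$)
$x{\left(F,Y \right)} = 0$
$J{\left(f,P \right)} = - 5 f^{2} + 10 P$ ($J{\left(f,P \right)} = - 5 \left(f f - 2 P\right) = - 5 \left(f^{2} - 2 P\right) = - 5 f^{2} + 10 P$)
$q{\left(r,o \right)} = r^{2}$
$j = 55$ ($j = 80 - 25 = 55$)
$U = 929500$ ($U = \left(- 5 \left(-4\right)^{2} + 10 \left(-5\right)\right)^{2} \cdot 55 = \left(\left(-5\right) 16 - 50\right)^{2} \cdot 55 = \left(-80 - 50\right)^{2} \cdot 55 = \left(-130\right)^{2} \cdot 55 = 16900 \cdot 55 = 929500$)
$155050 - U = 155050 - 929500 = -774450$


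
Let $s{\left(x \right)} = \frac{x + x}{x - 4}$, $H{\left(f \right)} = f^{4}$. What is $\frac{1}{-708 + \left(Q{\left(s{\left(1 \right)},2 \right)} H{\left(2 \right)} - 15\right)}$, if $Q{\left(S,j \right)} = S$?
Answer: $- \frac{3}{2201} \approx -0.001363$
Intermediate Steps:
$s{\left(x \right)} = \frac{2 x}{-4 + x}$
$\frac{1}{-708 + \left(Q{\left(s{\left(1 \right)},2 \right)} H{\left(2 \right)} - 15\right)} = \frac{1}{-708 - \left(15 - 2 \cdot 1 \frac{1}{-4 + 1} \cdot 2^{4}\right)} = \frac{1}{-708 - \left(15 - 2 \cdot 1 \frac{1}{-3} \cdot 16\right)} = \frac{1}{-708 - \left(15 - 2 \cdot 1 \left(- \frac{1}{3}\right) 16\right)} = \frac{1}{-708 - \frac{77}{3}} = \frac{1}{- \frac{2201}{3}} = - \frac{3}{2201}$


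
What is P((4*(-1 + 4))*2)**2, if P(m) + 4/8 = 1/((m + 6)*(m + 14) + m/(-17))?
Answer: 93334921/374654736 ≈ 0.24912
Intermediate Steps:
P(m) = -1/2 + 1/(-m/17 + (6 + m)*(14 + m)) (P(m) = -1/2 + 1/((m + 6)*(m + 14) + m/(-17)) = -1/2 + 1/((6 + m)*(14 + m) + m*(-1/17)) = -1/2 + 1/((6 + m)*(14 + m) - m/17) = -1/2 + 1/(-m/17 + (6 + m)*(14 + m)))
P((4*(-1 + 4))*2)**2 = ((-1394 - 339*4*(-1 + 4)*2 - 17*64*(-1 + 4)**2)/(2*(1428 + 17*((4*(-1 + 4))*2)**2 + 339*((4*(-1 + 4))*2))))**2 = ((-1394 - 339*4*3*2 - 17*((4*3)*2)**2)/(2*(1428 + 17*((4*3)*2)**2 + 339*((4*3)*2))))**2 = ((-1394 - 4068*2 - 17*(12*2)**2)/(2*(1428 + 17*(12*2)**2 + 339*(12*2))))**2 = ((-1394 - 339*24 - 17*24**2)/(2*(1428 + 17*24**2 + 339*24)))**2 = ((-1394 - 8136 - 17*576)/(2*(1428 + 17*576 + 8136)))**2 = ((-1394 - 8136 - 9792)/(2*(1428 + 9792 + 8136)))**2 = ((1/2)*(-19322)/19356)**2 = ((1/2)*(1/19356)*(-19322))**2 = (-9661/19356)**2 = 93334921/374654736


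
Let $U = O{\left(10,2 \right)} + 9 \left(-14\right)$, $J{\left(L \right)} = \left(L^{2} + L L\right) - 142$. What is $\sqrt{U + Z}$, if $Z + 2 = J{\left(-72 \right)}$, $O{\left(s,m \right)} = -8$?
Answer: $\sqrt{10090} \approx 100.45$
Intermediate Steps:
$J{\left(L \right)} = -142 + 2 L^{2}$ ($J{\left(L \right)} = \left(L^{2} + L^{2}\right) - 142 = 2 L^{2} - 142 = -142 + 2 L^{2}$)
$Z = 10224$ ($Z = -2 - \left(142 - 2 \left(-72\right)^{2}\right) = -2 + \left(-142 + 2 \cdot 5184\right) = -2 + \left(-142 + 10368\right) = -2 + 10226 = 10224$)
$U = -134$ ($U = -8 + 9 \left(-14\right) = -8 - 126 = -134$)
$\sqrt{U + Z} = \sqrt{-134 + 10224} = \sqrt{10090}$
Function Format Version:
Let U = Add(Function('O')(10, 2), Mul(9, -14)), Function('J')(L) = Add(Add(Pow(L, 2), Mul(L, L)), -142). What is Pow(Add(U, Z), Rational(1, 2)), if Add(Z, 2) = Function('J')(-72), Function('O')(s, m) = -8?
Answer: Pow(10090, Rational(1, 2)) ≈ 100.45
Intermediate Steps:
Function('J')(L) = Add(-142, Mul(2, Pow(L, 2))) (Function('J')(L) = Add(Add(Pow(L, 2), Pow(L, 2)), -142) = Add(Mul(2, Pow(L, 2)), -142) = Add(-142, Mul(2, Pow(L, 2))))
Z = 10224 (Z = Add(-2, Add(-142, Mul(2, Pow(-72, 2)))) = Add(-2, Add(-142, Mul(2, 5184))) = Add(-2, Add(-142, 10368)) = Add(-2, 10226) = 10224)
U = -134 (U = Add(-8, Mul(9, -14)) = Add(-8, -126) = -134)
Pow(Add(U, Z), Rational(1, 2)) = Pow(Add(-134, 10224), Rational(1, 2)) = Pow(10090, Rational(1, 2))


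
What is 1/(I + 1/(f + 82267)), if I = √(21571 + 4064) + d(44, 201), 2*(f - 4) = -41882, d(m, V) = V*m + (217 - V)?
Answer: 33325728515330/295169532497456101 - 3761368900*√25635/295169532497456101 ≈ 0.00011086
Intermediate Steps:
d(m, V) = 217 - V + V*m
f = -20937 (f = 4 + (½)*(-41882) = 4 - 20941 = -20937)
I = 8860 + √25635 (I = √(21571 + 4064) + (217 - 1*201 + 201*44) = √25635 + (217 - 201 + 8844) = √25635 + 8860 = 8860 + √25635 ≈ 9020.1)
1/(I + 1/(f + 82267)) = 1/((8860 + √25635) + 1/(-20937 + 82267)) = 1/((8860 + √25635) + 1/61330) = 1/(543383801/61330 + √25635)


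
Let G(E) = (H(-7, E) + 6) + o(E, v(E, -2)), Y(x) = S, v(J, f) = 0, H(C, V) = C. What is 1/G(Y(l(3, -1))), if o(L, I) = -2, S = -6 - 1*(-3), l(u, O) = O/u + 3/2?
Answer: -1/3 ≈ -0.33333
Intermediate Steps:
l(u, O) = 3/2 + O/u (l(u, O) = O/u + 3*(1/2) = O/u + 3/2 = 3/2 + O/u)
S = -3 (S = -6 + 3 = -3)
Y(x) = -3
G(E) = -3 (G(E) = (-7 + 6) - 2 = -1 - 2 = -3)
1/G(Y(l(3, -1))) = 1/(-3) = -1/3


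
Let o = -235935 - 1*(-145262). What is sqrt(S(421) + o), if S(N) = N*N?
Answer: 2*sqrt(21642) ≈ 294.22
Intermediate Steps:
o = -90673 (o = -235935 + 145262 = -90673)
S(N) = N**2
sqrt(S(421) + o) = sqrt(421**2 - 90673) = sqrt(177241 - 90673) = sqrt(86568) = 2*sqrt(21642)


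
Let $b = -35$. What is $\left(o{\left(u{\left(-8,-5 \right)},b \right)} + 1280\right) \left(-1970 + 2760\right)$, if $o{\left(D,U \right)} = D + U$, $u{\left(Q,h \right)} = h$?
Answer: $979600$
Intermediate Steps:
$\left(o{\left(u{\left(-8,-5 \right)},b \right)} + 1280\right) \left(-1970 + 2760\right) = \left(\left(-5 - 35\right) + 1280\right) \left(-1970 + 2760\right) = \left(-40 + 1280\right) 790 = 1240 \cdot 790 = 979600$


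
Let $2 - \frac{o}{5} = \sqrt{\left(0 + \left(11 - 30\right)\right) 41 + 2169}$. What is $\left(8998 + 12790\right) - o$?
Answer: $21778 + 5 \sqrt{1390} \approx 21964.0$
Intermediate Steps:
$o = 10 - 5 \sqrt{1390}$ ($o = 10 - 5 \sqrt{\left(0 + \left(11 - 30\right)\right) 41 + 2169} = 10 - 5 \sqrt{\left(0 - 19\right) 41 + 2169} = 10 - 5 \sqrt{\left(-19\right) 41 + 2169} = 10 - 5 \sqrt{-779 + 2169} = 10 - 5 \sqrt{1390} \approx -176.41$)
$\left(8998 + 12790\right) - o = \left(8998 + 12790\right) - \left(10 - 5 \sqrt{1390}\right) = 21788 - \left(10 - 5 \sqrt{1390}\right) = 21778 + 5 \sqrt{1390}$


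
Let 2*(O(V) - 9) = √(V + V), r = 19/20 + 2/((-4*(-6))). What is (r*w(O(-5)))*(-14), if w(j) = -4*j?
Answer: 2604/5 + 434*I*√10/15 ≈ 520.8 + 91.495*I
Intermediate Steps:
r = 31/30 (r = 19*(1/20) + 2/24 = 19/20 + 2*(1/24) = 19/20 + 1/12 = 31/30 ≈ 1.0333)
O(V) = 9 + √2*√V/2 (O(V) = 9 + √(V + V)/2 = 9 + √(2*V)/2 = 9 + (√2*√V)/2 = 9 + √2*√V/2)
(r*w(O(-5)))*(-14) = (31*(-4*(9 + √2*√(-5)/2))/30)*(-14) = (31*(-4*(9 + √2*(I*√5)/2))/30)*(-14) = (31*(-4*(9 + I*√10/2))/30)*(-14) = (31*(-36 - 2*I*√10)/30)*(-14) = (-186/5 - 31*I*√10/15)*(-14) = 2604/5 + 434*I*√10/15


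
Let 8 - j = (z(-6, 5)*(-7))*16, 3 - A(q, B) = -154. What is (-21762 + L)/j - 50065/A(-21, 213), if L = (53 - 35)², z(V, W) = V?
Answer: -14938697/52124 ≈ -286.60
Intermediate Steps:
A(q, B) = 157 (A(q, B) = 3 - 1*(-154) = 3 + 154 = 157)
L = 324 (L = 18² = 324)
j = -664 (j = 8 - (-6*(-7))*16 = 8 - 42*16 = 8 - 1*672 = 8 - 672 = -664)
(-21762 + L)/j - 50065/A(-21, 213) = (-21762 + 324)/(-664) - 50065/157 = -21438*(-1/664) - 50065*1/157 = 10719/332 - 50065/157 = -14938697/52124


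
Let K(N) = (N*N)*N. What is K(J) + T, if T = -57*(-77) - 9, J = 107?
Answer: 1229423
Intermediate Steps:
T = 4380 (T = 4389 - 9 = 4380)
K(N) = N³ (K(N) = N²*N = N³)
K(J) + T = 107³ + 4380 = 1225043 + 4380 = 1229423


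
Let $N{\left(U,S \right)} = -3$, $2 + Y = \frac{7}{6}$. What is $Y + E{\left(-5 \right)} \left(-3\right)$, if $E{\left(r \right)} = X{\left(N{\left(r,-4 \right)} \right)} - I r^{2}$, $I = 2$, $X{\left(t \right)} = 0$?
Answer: $\frac{895}{6} \approx 149.17$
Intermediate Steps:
$Y = - \frac{5}{6}$ ($Y = -2 + \frac{7}{6} = - \frac{5}{6} \approx -0.83333$)
$E{\left(r \right)} = - 2 r^{2}$ ($E{\left(r \right)} = 0 - 2 r^{2} = - 2 r^{2}$)
$Y + E{\left(-5 \right)} \left(-3\right) = - \frac{5}{6} + - 2 \left(-5\right)^{2} \left(-3\right) = - \frac{5}{6} + \left(-2\right) 25 \left(-3\right) = - \frac{5}{6} - -150 = - \frac{5}{6} + 150 = \frac{895}{6}$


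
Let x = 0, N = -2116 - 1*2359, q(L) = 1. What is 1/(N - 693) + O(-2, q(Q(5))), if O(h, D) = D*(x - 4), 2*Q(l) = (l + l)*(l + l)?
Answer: -20673/5168 ≈ -4.0002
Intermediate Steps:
Q(l) = 2*l**2 (Q(l) = ((l + l)*(l + l))/2 = ((2*l)*(2*l))/2 = (4*l**2)/2 = 2*l**2)
N = -4475 (N = -2116 - 2359 = -4475)
O(h, D) = -4*D (O(h, D) = D*(0 - 4) = D*(-4) = -4*D)
1/(N - 693) + O(-2, q(Q(5))) = 1/(-4475 - 693) - 4*1 = 1/(-5168) - 4 = -1/5168 - 4 = -20673/5168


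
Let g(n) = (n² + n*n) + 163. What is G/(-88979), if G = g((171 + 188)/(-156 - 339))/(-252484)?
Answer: 40196837/5504676234165900 ≈ 7.3023e-9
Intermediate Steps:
g(n) = 163 + 2*n² (g(n) = (n² + n²) + 163 = 2*n² + 163 = 163 + 2*n²)
G = -40196837/61864892100 (G = (163 + 2*((171 + 188)/(-156 - 339))²)/(-252484) = (163 + 2*(359/(-495))²)*(-1/252484) = (163 + 2*(359*(-1/495))²)*(-1/252484) = (163 + 2*(-359/495)²)*(-1/252484) = (163 + 2*(128881/245025))*(-1/252484) = (163 + 257762/245025)*(-1/252484) = (40196837/245025)*(-1/252484) = -40196837/61864892100 ≈ -0.00064975)
G/(-88979) = -40196837/61864892100/(-88979) = -40196837/61864892100*(-1/88979) = 40196837/5504676234165900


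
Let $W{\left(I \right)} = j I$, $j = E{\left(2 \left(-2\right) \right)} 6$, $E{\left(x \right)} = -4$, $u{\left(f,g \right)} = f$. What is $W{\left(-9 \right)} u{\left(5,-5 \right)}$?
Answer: $1080$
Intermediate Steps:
$j = -24$ ($j = \left(-4\right) 6 = -24$)
$W{\left(I \right)} = - 24 I$
$W{\left(-9 \right)} u{\left(5,-5 \right)} = \left(-24\right) \left(-9\right) 5 = 216 \cdot 5 = 1080$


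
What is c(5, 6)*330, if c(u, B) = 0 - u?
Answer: -1650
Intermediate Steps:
c(u, B) = -u
c(5, 6)*330 = -1*5*330 = -5*330 = -1650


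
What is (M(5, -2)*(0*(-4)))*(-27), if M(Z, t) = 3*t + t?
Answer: 0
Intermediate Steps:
M(Z, t) = 4*t
(M(5, -2)*(0*(-4)))*(-27) = ((4*(-2))*(0*(-4)))*(-27) = -8*0*(-27) = 0*(-27) = 0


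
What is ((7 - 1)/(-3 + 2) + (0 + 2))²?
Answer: 16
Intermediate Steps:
((7 - 1)/(-3 + 2) + (0 + 2))² = (6/(-1) + 2)² = (6*(-1) + 2)² = (-6 + 2)² = (-4)² = 16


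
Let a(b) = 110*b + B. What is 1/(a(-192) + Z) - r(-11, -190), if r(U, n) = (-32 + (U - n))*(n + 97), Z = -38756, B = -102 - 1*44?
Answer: 820560761/60022 ≈ 13671.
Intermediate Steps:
B = -146 (B = -102 - 44 = -146)
r(U, n) = (97 + n)*(-32 + U - n) (r(U, n) = (-32 + U - n)*(97 + n) = (97 + n)*(-32 + U - n))
a(b) = -146 + 110*b (a(b) = 110*b - 146 = -146 + 110*b)
1/(a(-192) + Z) - r(-11, -190) = 1/((-146 + 110*(-192)) - 38756) - (-3104 - 1*(-190)² - 129*(-190) + 97*(-11) - 11*(-190)) = 1/((-146 - 21120) - 38756) - (-3104 - 1*36100 + 24510 - 1067 + 2090) = 1/(-21266 - 38756) - (-3104 - 36100 + 24510 - 1067 + 2090) = 1/(-60022) - 1*(-13671) = -1/60022 + 13671 = 820560761/60022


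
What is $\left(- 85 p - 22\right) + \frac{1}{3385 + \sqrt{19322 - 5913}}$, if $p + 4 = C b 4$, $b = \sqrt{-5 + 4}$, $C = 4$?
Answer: $\frac{3639454873}{11444816} - 1360 i - \frac{\sqrt{13409}}{11444816} \approx 318.0 - 1360.0 i$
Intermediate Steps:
$b = i$ ($b = \sqrt{-1} = i \approx 1.0 i$)
$p = -4 + 16 i$ ($p = -4 + 4 i 4 = -4 + 16 i \approx -4.0 + 16.0 i$)
$\left(- 85 p - 22\right) + \frac{1}{3385 + \sqrt{19322 - 5913}} = \left(- 85 \left(-4 + 16 i\right) - 22\right) + \frac{1}{3385 + \sqrt{19322 - 5913}} = \left(\left(340 - 1360 i\right) - 22\right) + \frac{1}{3385 + \sqrt{13409}} = \left(318 - 1360 i\right) + \frac{1}{3385 + \sqrt{13409}} = 318 + \frac{1}{3385 + \sqrt{13409}} - 1360 i$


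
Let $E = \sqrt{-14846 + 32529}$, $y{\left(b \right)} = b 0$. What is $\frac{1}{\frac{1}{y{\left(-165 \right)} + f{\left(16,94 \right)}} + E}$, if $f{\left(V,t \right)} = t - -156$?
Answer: $- \frac{250}{1105187499} + \frac{62500 \sqrt{17683}}{1105187499} \approx 0.0075198$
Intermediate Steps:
$f{\left(V,t \right)} = 156 + t$ ($f{\left(V,t \right)} = t + 156 = 156 + t$)
$y{\left(b \right)} = 0$
$E = \sqrt{17683} \approx 132.98$
$\frac{1}{\frac{1}{y{\left(-165 \right)} + f{\left(16,94 \right)}} + E} = \frac{1}{\frac{1}{0 + \left(156 + 94\right)} + \sqrt{17683}} = \frac{1}{\frac{1}{0 + 250} + \sqrt{17683}} = \frac{1}{\frac{1}{250} + \sqrt{17683}}$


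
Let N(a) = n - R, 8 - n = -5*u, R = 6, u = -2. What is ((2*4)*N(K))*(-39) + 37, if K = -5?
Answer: 2533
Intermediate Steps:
n = -2 (n = 8 - (-5)*(-2) = 8 - 1*10 = 8 - 10 = -2)
N(a) = -8 (N(a) = -2 - 1*6 = -2 - 6 = -8)
((2*4)*N(K))*(-39) + 37 = ((2*4)*(-8))*(-39) + 37 = (8*(-8))*(-39) + 37 = -64*(-39) + 37 = 2496 + 37 = 2533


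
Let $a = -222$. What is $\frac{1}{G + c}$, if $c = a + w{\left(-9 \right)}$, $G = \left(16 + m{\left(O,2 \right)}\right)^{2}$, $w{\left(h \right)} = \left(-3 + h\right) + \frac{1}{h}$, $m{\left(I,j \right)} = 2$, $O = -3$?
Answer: $\frac{9}{809} \approx 0.011125$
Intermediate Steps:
$w{\left(h \right)} = -3 + h + \frac{1}{h}$
$G = 324$ ($G = \left(16 + 2\right)^{2} = 18^{2} = 324$)
$c = - \frac{2107}{9}$ ($c = -222 - \left(12 + \frac{1}{9}\right) = -222 - \frac{109}{9} = - \frac{2107}{9} \approx -234.11$)
$\frac{1}{G + c} = \frac{1}{324 - \frac{2107}{9}} = \frac{1}{\frac{809}{9}} = \frac{9}{809}$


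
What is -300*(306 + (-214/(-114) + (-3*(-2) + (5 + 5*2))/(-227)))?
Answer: -398242600/4313 ≈ -92335.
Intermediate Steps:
-300*(306 + (-214/(-114) + (-3*(-2) + (5 + 5*2))/(-227))) = -300*(306 + (-214*(-1/114) + (6 + (5 + 10))*(-1/227))) = -300*(306 + (107/57 + (6 + 15)*(-1/227))) = -300*(306 + (107/57 + 21*(-1/227))) = -300*(306 + (107/57 - 21/227)) = -300*(306 + 23092/12939) = -300*3982426/12939 = -398242600/4313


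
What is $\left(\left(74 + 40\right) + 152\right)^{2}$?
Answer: $70756$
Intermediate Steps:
$\left(\left(74 + 40\right) + 152\right)^{2} = \left(114 + 152\right)^{2} = 266^{2} = 70756$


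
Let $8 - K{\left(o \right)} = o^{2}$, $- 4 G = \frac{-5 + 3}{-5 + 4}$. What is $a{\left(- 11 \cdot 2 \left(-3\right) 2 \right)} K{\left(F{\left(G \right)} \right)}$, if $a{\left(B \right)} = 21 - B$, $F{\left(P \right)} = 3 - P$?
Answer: $\frac{1887}{4} \approx 471.75$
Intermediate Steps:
$G = - \frac{1}{2}$ ($G = - \frac{\left(-5 + 3\right) \frac{1}{-5 + 4}}{4} = - \frac{\left(-2\right) \frac{1}{-1}}{4} = - \frac{\left(-2\right) \left(-1\right)}{4} = \left(- \frac{1}{4}\right) 2 = - \frac{1}{2} \approx -0.5$)
$K{\left(o \right)} = 8 - o^{2}$
$a{\left(- 11 \cdot 2 \left(-3\right) 2 \right)} K{\left(F{\left(G \right)} \right)} = \left(21 - - 11 \cdot 2 \left(-3\right) 2\right) \left(8 - \left(3 - - \frac{1}{2}\right)^{2}\right) = \left(21 - - 11 \left(\left(-6\right) 2\right)\right) \left(8 - \left(3 + \frac{1}{2}\right)^{2}\right) = \left(21 - \left(-11\right) \left(-12\right)\right) \left(8 - \left(\frac{7}{2}\right)^{2}\right) = \left(21 - 132\right) \left(8 - \frac{49}{4}\right) = \left(-111\right) \left(- \frac{17}{4}\right) = \frac{1887}{4}$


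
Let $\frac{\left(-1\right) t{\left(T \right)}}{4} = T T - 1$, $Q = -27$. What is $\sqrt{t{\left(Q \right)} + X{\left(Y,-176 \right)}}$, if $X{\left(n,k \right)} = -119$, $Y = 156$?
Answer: $i \sqrt{3031} \approx 55.055 i$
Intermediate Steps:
$t{\left(T \right)} = 4 - 4 T^{2}$ ($t{\left(T \right)} = - 4 \left(T T - 1\right) = - 4 \left(T^{2} - 1\right) = - 4 \left(-1 + T^{2}\right) = 4 - 4 T^{2}$)
$\sqrt{t{\left(Q \right)} + X{\left(Y,-176 \right)}} = \sqrt{\left(4 - 4 \left(-27\right)^{2}\right) - 119} = \sqrt{\left(4 - 2916\right) - 119} = \sqrt{-2912 - 119} = \sqrt{-3031} = i \sqrt{3031}$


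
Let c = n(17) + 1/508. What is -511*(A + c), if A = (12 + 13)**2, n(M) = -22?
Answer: -156532075/508 ≈ -3.0813e+5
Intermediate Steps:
A = 625 (A = 25**2 = 625)
c = -11175/508 (c = -22 + 1/508 = -11175/508 ≈ -21.998)
-511*(A + c) = -511*(625 - 11175/508) = -511*306325/508 = -156532075/508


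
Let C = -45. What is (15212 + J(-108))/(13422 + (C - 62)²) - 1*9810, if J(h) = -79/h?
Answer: -26348684105/2686068 ≈ -9809.4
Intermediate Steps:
(15212 + J(-108))/(13422 + (C - 62)²) - 1*9810 = (15212 - 79/(-108))/(13422 + (-45 - 62)²) - 1*9810 = (15212 - 79*(-1/108))/(13422 + (-107)²) - 9810 = (15212 + 79/108)/(13422 + 11449) - 9810 = (1642975/108)/24871 - 9810 = (1642975/108)*(1/24871) - 9810 = 1642975/2686068 - 9810 = -26348684105/2686068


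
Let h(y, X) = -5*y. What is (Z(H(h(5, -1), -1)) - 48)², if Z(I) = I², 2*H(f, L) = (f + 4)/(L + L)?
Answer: 106929/256 ≈ 417.69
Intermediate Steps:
H(f, L) = (4 + f)/(4*L) (H(f, L) = ((f + 4)/(L + L))/2 = ((4 + f)/((2*L)))/2 = ((4 + f)*(1/(2*L)))/2 = ((4 + f)/(2*L))/2 = (4 + f)/(4*L))
(Z(H(h(5, -1), -1)) - 48)² = (((¼)*(4 - 5*5)/(-1))² - 48)² = (((¼)*(-1)*(4 - 25))² - 48)² = (((¼)*(-1)*(-21))² - 48)² = ((21/4)² - 48)² = (441/16 - 48)² = (-327/16)² = 106929/256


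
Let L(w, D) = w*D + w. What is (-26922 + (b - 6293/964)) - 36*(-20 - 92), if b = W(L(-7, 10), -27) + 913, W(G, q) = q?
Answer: -21218149/964 ≈ -22011.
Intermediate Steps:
L(w, D) = w + D*w (L(w, D) = D*w + w = w + D*w)
b = 886 (b = -27 + 913 = 886)
(-26922 + (b - 6293/964)) - 36*(-20 - 92) = (-26922 + (886 - 6293/964)) - 36*(-20 - 92) = (-26922 + (886 - 6293*1/964)) - 36*(-112) = (-26922 + (886 - 6293/964)) + 4032 = (-26922 + 847811/964) + 4032 = -25104997/964 + 4032 = -21218149/964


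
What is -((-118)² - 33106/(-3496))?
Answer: -24355705/1748 ≈ -13933.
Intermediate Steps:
-((-118)² - 33106/(-3496)) = -(13924 - 33106*(-1)/3496) = -(13924 - 1*(-16553/1748)) = -(13924 + 16553/1748) = -1*24355705/1748 = -24355705/1748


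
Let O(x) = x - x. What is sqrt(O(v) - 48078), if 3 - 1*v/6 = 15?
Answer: 3*I*sqrt(5342) ≈ 219.27*I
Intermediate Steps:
v = -72 (v = 18 - 6*15 = 18 - 90 = -72)
O(x) = 0
sqrt(O(v) - 48078) = sqrt(0 - 48078) = sqrt(-48078) = 3*I*sqrt(5342)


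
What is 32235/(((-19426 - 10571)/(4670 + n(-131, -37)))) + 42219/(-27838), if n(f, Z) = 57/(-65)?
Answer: -18161611271119/3618578106 ≈ -5019.0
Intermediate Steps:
n(f, Z) = -57/65 (n(f, Z) = 57*(-1/65) = -57/65)
32235/(((-19426 - 10571)/(4670 + n(-131, -37)))) + 42219/(-27838) = 32235/(((-19426 - 10571)/(4670 - 57/65))) + 42219/(-27838) = 32235/((-29997/303493/65)) + 42219*(-1/27838) = 32235/((-29997*65/303493)) - 42219/27838 = 32235/(-1949805/303493) - 42219/27838 = 32235*(-303493/1949805) - 42219/27838 = -652206457/129987 - 42219/27838 = -18161611271119/3618578106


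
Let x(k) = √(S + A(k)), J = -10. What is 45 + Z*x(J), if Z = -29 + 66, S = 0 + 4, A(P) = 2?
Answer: 45 + 37*√6 ≈ 135.63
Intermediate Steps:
S = 4
Z = 37
x(k) = √6 (x(k) = √(4 + 2) = √6)
45 + Z*x(J) = 45 + 37*√6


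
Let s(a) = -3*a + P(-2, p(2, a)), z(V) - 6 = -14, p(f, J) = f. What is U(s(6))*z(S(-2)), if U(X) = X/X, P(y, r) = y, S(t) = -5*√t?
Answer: -8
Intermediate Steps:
z(V) = -8 (z(V) = 6 - 14 = -8)
s(a) = -2 - 3*a (s(a) = -3*a - 2 = -2 - 3*a)
U(X) = 1
U(s(6))*z(S(-2)) = 1*(-8) = -8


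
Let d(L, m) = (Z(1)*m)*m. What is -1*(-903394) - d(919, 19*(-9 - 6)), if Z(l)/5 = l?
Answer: 497269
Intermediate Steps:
Z(l) = 5*l
d(L, m) = 5*m**2 (d(L, m) = ((5*1)*m)*m = (5*m)*m = 5*m**2)
-1*(-903394) - d(919, 19*(-9 - 6)) = -1*(-903394) - 5*(19*(-9 - 6))**2 = 903394 - 5*(19*(-15))**2 = 903394 - 5*(-285)**2 = 903394 - 5*81225 = 903394 - 1*406125 = 903394 - 406125 = 497269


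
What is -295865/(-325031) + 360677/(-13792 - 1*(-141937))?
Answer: 155144826412/41651097495 ≈ 3.7249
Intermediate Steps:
-295865/(-325031) + 360677/(-13792 - 1*(-141937)) = -295865*(-1/325031) + 360677/(-13792 + 141937) = 295865/325031 + 360677/128145 = 155144826412/41651097495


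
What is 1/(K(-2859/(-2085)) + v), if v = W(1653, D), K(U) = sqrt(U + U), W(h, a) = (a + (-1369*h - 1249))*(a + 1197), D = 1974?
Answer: -2492804341020/17882225849232104904487 - sqrt(1324670)/35764451698464209808974 ≈ -1.3940e-10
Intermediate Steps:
W(h, a) = (1197 + a)*(-1249 + a - 1369*h) (W(h, a) = (a + (-1249 - 1369*h))*(1197 + a) = (-1249 + a - 1369*h)*(1197 + a) = (1197 + a)*(-1249 + a - 1369*h))
K(U) = sqrt(2)*sqrt(U) (K(U) = sqrt(2*U) = sqrt(2)*sqrt(U))
v = -7173537672 (v = -1495053 + 1974**2 - 1638693*1653 - 52*1974 - 1369*1974*1653 = -1495053 + 3896676 - 2708759529 - 102648 - 4467077118 = -7173537672)
1/(K(-2859/(-2085)) + v) = 1/(sqrt(2)*sqrt(-2859/(-2085)) - 7173537672) = 1/(sqrt(2)*sqrt(-2859*(-1/2085)) - 7173537672) = 1/(sqrt(2)*sqrt(953/695) - 7173537672) = 1/(sqrt(2)*(sqrt(662335)/695) - 7173537672) = 1/(sqrt(1324670)/695 - 7173537672) = 1/(-7173537672 + sqrt(1324670)/695)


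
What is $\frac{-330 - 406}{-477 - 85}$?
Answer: $\frac{368}{281} \approx 1.3096$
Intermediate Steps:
$\frac{-330 - 406}{-477 - 85} = - \frac{736}{-562} = \left(-736\right) \left(- \frac{1}{562}\right) = \frac{368}{281}$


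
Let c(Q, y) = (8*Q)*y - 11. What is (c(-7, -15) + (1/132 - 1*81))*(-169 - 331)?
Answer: -12342125/33 ≈ -3.7400e+5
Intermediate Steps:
c(Q, y) = -11 + 8*Q*y (c(Q, y) = 8*Q*y - 11 = -11 + 8*Q*y)
(c(-7, -15) + (1/132 - 1*81))*(-169 - 331) = ((-11 + 8*(-7)*(-15)) + (1/132 - 1*81))*(-169 - 331) = ((-11 + 840) + (1/132 - 81))*(-500) = (829 - 10691/132)*(-500) = (98737/132)*(-500) = -12342125/33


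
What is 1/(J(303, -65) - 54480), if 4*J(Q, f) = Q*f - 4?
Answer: -4/237619 ≈ -1.6834e-5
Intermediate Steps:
J(Q, f) = -1 + Q*f/4 (J(Q, f) = (Q*f - 4)/4 = (-4 + Q*f)/4 = -1 + Q*f/4)
1/(J(303, -65) - 54480) = 1/((-1 + (¼)*303*(-65)) - 54480) = 1/((-1 - 19695/4) - 54480) = 1/(-19699/4 - 54480) = 1/(-237619/4) = -4/237619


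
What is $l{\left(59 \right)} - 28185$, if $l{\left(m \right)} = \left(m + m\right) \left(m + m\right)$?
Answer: $-14261$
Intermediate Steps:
$l{\left(m \right)} = 4 m^{2}$ ($l{\left(m \right)} = 2 m 2 m = 4 m^{2}$)
$l{\left(59 \right)} - 28185 = 4 \cdot 59^{2} - 28185 = 4 \cdot 3481 - 28185 = 13924 - 28185 = -14261$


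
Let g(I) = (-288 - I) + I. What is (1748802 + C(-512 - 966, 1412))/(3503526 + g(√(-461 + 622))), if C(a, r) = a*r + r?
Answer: -168361/1751619 ≈ -0.096117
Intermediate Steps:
C(a, r) = r + a*r
g(I) = -288
(1748802 + C(-512 - 966, 1412))/(3503526 + g(√(-461 + 622))) = (1748802 + 1412*(1 + (-512 - 966)))/(3503526 - 288) = (1748802 + 1412*(1 - 1478))/3503238 = (1748802 + 1412*(-1477))*(1/3503238) = (1748802 - 2085524)*(1/3503238) = -336722*1/3503238 = -168361/1751619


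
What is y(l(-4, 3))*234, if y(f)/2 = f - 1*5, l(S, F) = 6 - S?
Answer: 2340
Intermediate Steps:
y(f) = -10 + 2*f (y(f) = 2*(f - 1*5) = 2*(f - 5) = 2*(-5 + f) = -10 + 2*f)
y(l(-4, 3))*234 = (-10 + 2*(6 - 1*(-4)))*234 = (-10 + 2*(6 + 4))*234 = (-10 + 2*10)*234 = (-10 + 20)*234 = 10*234 = 2340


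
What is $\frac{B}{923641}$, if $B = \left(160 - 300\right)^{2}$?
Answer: $\frac{19600}{923641} \approx 0.02122$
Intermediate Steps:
$B = 19600$ ($B = \left(-140\right)^{2} = 19600$)
$\frac{B}{923641} = \frac{19600}{923641}$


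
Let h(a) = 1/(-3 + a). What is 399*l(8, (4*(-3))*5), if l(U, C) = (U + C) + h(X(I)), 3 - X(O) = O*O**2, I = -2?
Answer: -165585/8 ≈ -20698.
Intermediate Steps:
X(O) = 3 - O**3 (X(O) = 3 - O*O**2 = 3 - O**3)
l(U, C) = 1/8 + C + U (l(U, C) = (U + C) + 1/(-3 + (3 - 1*(-2)**3)) = (C + U) + 1/(-3 + (3 - 1*(-8))) = (C + U) + 1/(-3 + (3 + 8)) = (C + U) + 1/(-3 + 11) = (C + U) + 1/8 = 1/8 + C + U)
399*l(8, (4*(-3))*5) = 399*(1/8 + (4*(-3))*5 + 8) = 399*(1/8 - 12*5 + 8) = 399*(1/8 - 60 + 8) = 399*(-415/8) = -165585/8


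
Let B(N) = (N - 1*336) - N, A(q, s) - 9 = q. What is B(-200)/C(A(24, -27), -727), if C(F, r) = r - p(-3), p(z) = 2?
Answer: 112/243 ≈ 0.46091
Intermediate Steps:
A(q, s) = 9 + q
C(F, r) = -2 + r (C(F, r) = r - 1*2 = r - 2 = -2 + r)
B(N) = -336 (B(N) = (N - 336) - N = (-336 + N) - N = -336)
B(-200)/C(A(24, -27), -727) = -336/(-2 - 727) = -336/(-729) = -336*(-1/729) = 112/243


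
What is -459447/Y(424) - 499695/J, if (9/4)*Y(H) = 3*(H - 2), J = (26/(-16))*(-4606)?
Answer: -6377155977/7219576 ≈ -883.31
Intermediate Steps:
J = 29939/4 (J = (26*(-1/16))*(-4606) = -13/8*(-4606) = 29939/4 ≈ 7484.8)
Y(H) = -8/3 + 4*H/3 (Y(H) = 4*(3*(H - 2))/9 = 4*(3*(-2 + H))/9 = 4*(-6 + 3*H)/9 = -8/3 + 4*H/3)
-459447/Y(424) - 499695/J = -459447/(-8/3 + (4/3)*424) - 499695/29939/4 = -459447/(-8/3 + 1696/3) - 499695*4/29939 = -459447/1688/3 - 285540/4277 = -459447*3/1688 - 285540/4277 = -1378341/1688 - 285540/4277 = -6377155977/7219576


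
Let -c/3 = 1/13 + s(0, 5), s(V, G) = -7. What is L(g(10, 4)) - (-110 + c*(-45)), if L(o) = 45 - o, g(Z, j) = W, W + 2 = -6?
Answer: 14269/13 ≈ 1097.6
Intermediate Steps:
W = -8 (W = -2 - 6 = -8)
g(Z, j) = -8
c = 270/13 (c = -3*(1/13 - 7) = -3*(-90/13) = 270/13 ≈ 20.769)
L(g(10, 4)) - (-110 + c*(-45)) = (45 - 1*(-8)) - (-110 + (270/13)*(-45)) = (45 + 8) - (-110 - 12150/13) = 53 - 1*(-13580/13) = 53 + 13580/13 = 14269/13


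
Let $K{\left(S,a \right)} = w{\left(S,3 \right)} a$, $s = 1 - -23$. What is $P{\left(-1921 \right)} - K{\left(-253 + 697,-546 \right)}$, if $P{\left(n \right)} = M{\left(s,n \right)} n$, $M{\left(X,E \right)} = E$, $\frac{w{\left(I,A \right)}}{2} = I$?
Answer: $4175089$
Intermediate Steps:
$w{\left(I,A \right)} = 2 I$
$s = 24$ ($s = 1 + 23 = 24$)
$P{\left(n \right)} = n^{2}$ ($P{\left(n \right)} = n n = n^{2}$)
$K{\left(S,a \right)} = 2 S a$
$P{\left(-1921 \right)} - K{\left(-253 + 697,-546 \right)} = \left(-1921\right)^{2} - 2 \left(-253 + 697\right) \left(-546\right) = 3690241 - 2 \cdot 444 \left(-546\right) = 3690241 - -484848 = 3690241 + 484848 = 4175089$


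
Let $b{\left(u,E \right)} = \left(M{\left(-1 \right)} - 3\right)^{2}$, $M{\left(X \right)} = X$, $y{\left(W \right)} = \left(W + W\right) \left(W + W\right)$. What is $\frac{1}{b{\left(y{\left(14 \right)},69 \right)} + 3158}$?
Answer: $\frac{1}{3174} \approx 0.00031506$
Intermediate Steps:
$y{\left(W \right)} = 4 W^{2}$ ($y{\left(W \right)} = 2 W 2 W = 4 W^{2}$)
$b{\left(u,E \right)} = 16$ ($b{\left(u,E \right)} = \left(-1 - 3\right)^{2} = \left(-4\right)^{2} = 16$)
$\frac{1}{b{\left(y{\left(14 \right)},69 \right)} + 3158} = \frac{1}{16 + 3158} = \frac{1}{3174}$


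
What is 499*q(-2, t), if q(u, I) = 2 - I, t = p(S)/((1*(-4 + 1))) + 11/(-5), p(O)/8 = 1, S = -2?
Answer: 51397/15 ≈ 3426.5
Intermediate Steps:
p(O) = 8 (p(O) = 8*1 = 8)
t = -73/15 (t = 8/((1*(-4 + 1))) + 11/(-5) = 8/((1*(-3))) + 11*(-⅕) = 8/(-3) - 11/5 = 8*(-⅓) - 11/5 = -8/3 - 11/5 = -73/15 ≈ -4.8667)
499*q(-2, t) = 499*(2 - 1*(-73/15)) = 499*(2 + 73/15) = 499*(103/15) = 51397/15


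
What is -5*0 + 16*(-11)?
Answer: -176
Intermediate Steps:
-5*0 + 16*(-11) = 0 - 176 = -176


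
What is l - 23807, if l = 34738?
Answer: 10931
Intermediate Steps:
l - 23807 = 34738 - 23807 = 10931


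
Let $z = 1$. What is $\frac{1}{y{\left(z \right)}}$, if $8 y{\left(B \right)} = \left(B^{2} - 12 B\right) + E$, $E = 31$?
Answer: $\frac{2}{5} \approx 0.4$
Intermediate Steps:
$y{\left(B \right)} = \frac{31}{8} - \frac{3 B}{2} + \frac{B^{2}}{8}$ ($y{\left(B \right)} = \frac{\left(B^{2} - 12 B\right) + 31}{8} = \frac{31 + B^{2} - 12 B}{8} = \frac{31}{8} - \frac{3 B}{2} + \frac{B^{2}}{8}$)
$\frac{1}{y{\left(z \right)}} = \frac{1}{\frac{31}{8} - \frac{3}{2} + \frac{1^{2}}{8}} = \frac{1}{\frac{31}{8} - \frac{3}{2} + \frac{1}{8} \cdot 1} = \frac{1}{\frac{31}{8} - \frac{3}{2} + \frac{1}{8}} = \frac{1}{\frac{5}{2}} = \frac{2}{5}$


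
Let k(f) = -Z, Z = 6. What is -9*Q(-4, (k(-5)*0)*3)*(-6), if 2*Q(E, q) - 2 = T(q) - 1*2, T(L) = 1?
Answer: 27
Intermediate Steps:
k(f) = -6 (k(f) = -1*6 = -6)
Q(E, q) = 1/2 (Q(E, q) = 1 + (1 - 1*2)/2 = 1 + (1 - 2)/2 = 1 + (1/2)*(-1) = 1 - 1/2 = 1/2)
-9*Q(-4, (k(-5)*0)*3)*(-6) = -9*1/2*(-6) = -9/2*(-6) = 27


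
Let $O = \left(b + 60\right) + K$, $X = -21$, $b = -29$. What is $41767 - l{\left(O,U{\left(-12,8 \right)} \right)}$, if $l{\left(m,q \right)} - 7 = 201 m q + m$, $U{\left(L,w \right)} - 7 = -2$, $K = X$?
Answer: $31700$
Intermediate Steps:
$K = -21$
$U{\left(L,w \right)} = 5$ ($U{\left(L,w \right)} = 7 - 2 = 5$)
$O = 10$ ($O = \left(-29 + 60\right) - 21 = 31 - 21 = 10$)
$l{\left(m,q \right)} = 7 + m + 201 m q$ ($l{\left(m,q \right)} = 7 + \left(201 m q + m\right) = 7 + \left(m + 201 m q\right) = 7 + m + 201 m q$)
$41767 - l{\left(O,U{\left(-12,8 \right)} \right)} = 41767 - \left(7 + 10 + 201 \cdot 10 \cdot 5\right) = 41767 - \left(7 + 10 + 10050\right) = 41767 - 10067 = 31700$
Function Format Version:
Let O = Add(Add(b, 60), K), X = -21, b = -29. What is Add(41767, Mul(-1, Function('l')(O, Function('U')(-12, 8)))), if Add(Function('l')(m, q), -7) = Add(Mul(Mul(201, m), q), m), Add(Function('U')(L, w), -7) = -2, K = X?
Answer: 31700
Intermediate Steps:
K = -21
Function('U')(L, w) = 5 (Function('U')(L, w) = Add(7, -2) = 5)
O = 10 (O = Add(Add(-29, 60), -21) = Add(31, -21) = 10)
Function('l')(m, q) = Add(7, m, Mul(201, m, q)) (Function('l')(m, q) = Add(7, Add(Mul(Mul(201, m), q), m)) = Add(7, Add(Mul(201, m, q), m)) = Add(7, Add(m, Mul(201, m, q))) = Add(7, m, Mul(201, m, q)))
Add(41767, Mul(-1, Function('l')(O, Function('U')(-12, 8)))) = Add(41767, Mul(-1, Add(7, 10, Mul(201, 10, 5)))) = Add(41767, Mul(-1, Add(7, 10, 10050))) = Add(41767, Mul(-1, 10067)) = Add(41767, -10067) = 31700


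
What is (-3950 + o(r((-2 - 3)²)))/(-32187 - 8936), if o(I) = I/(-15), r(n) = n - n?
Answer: 3950/41123 ≈ 0.096053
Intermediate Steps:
r(n) = 0
o(I) = -I/15 (o(I) = I*(-1/15) = -I/15)
(-3950 + o(r((-2 - 3)²)))/(-32187 - 8936) = (-3950 - 1/15*0)/(-32187 - 8936) = (-3950 + 0)/(-41123) = -3950*(-1/41123) = 3950/41123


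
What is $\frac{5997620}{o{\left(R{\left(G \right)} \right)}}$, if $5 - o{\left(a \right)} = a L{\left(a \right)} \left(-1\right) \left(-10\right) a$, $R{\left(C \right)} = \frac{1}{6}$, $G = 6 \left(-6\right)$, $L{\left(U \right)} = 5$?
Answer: $\frac{21591432}{13} \approx 1.6609 \cdot 10^{6}$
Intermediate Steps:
$G = -36$
$R{\left(C \right)} = \frac{1}{6}$
$o{\left(a \right)} = 5 - 50 a^{2}$ ($o{\left(a \right)} = 5 - a 5 \left(-1\right) \left(-10\right) a = 5 - 5 a \left(-1\right) \left(-10\right) a = 5 - - 5 a \left(-10\right) a = 5 - 50 a a = 5 - 50 a^{2}$)
$\frac{5997620}{o{\left(R{\left(G \right)} \right)}} = \frac{5997620}{5 - \frac{50}{36}} = \frac{5997620}{5 - \frac{25}{18}} = \frac{5997620}{\frac{65}{18}} = 5997620 \cdot \frac{18}{65} = \frac{21591432}{13}$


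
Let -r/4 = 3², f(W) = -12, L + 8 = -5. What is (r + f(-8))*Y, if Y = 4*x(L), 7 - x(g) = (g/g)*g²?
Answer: 31104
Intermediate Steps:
L = -13 (L = -8 - 5 = -13)
x(g) = 7 - g² (x(g) = 7 - g/g*g² = 7 - g²)
r = -36 (r = -4*3² = -4*9 = -36)
Y = -648 (Y = 4*(7 - 1*(-13)²) = 4*(7 - 1*169) = 4*(7 - 169) = 4*(-162) = -648)
(r + f(-8))*Y = (-36 - 12)*(-648) = -48*(-648) = 31104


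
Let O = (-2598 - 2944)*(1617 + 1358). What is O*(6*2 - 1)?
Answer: -181361950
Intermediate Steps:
O = -16487450 (O = -5542*2975 = -16487450)
O*(6*2 - 1) = -16487450*(6*2 - 1) = -16487450*(12 - 1) = -16487450*11 = -181361950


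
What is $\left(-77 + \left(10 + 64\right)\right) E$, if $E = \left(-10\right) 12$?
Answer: $360$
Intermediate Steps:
$E = -120$
$\left(-77 + \left(10 + 64\right)\right) E = \left(-77 + \left(10 + 64\right)\right) \left(-120\right) = \left(-77 + 74\right) \left(-120\right) = \left(-3\right) \left(-120\right) = 360$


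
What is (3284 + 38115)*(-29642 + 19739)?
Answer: -409974297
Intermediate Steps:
(3284 + 38115)*(-29642 + 19739) = 41399*(-9903) = -409974297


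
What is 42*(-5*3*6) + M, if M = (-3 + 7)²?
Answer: -3764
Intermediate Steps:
M = 16 (M = 4² = 16)
42*(-5*3*6) + M = 42*(-5*3*6) + 16 = 42*(-15*6) + 16 = 42*(-90) + 16 = -3780 + 16 = -3764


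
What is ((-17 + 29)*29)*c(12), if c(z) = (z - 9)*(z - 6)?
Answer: 6264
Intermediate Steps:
c(z) = (-9 + z)*(-6 + z)
((-17 + 29)*29)*c(12) = ((-17 + 29)*29)*(54 + 12² - 15*12) = (12*29)*(54 + 144 - 180) = 348*18 = 6264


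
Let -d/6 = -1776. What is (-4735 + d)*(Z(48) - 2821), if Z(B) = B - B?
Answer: -16703141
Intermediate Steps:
d = 10656 (d = -6*(-1776) = 10656)
Z(B) = 0
(-4735 + d)*(Z(48) - 2821) = (-4735 + 10656)*(0 - 2821) = 5921*(-2821) = -16703141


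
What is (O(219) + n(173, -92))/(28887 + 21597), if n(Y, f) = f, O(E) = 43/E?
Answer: -20105/11055996 ≈ -0.0018185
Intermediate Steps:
(O(219) + n(173, -92))/(28887 + 21597) = (43/219 - 92)/(28887 + 21597) = (43*(1/219) - 92)/50484 = (43/219 - 92)*(1/50484) = -20105/219*1/50484 = -20105/11055996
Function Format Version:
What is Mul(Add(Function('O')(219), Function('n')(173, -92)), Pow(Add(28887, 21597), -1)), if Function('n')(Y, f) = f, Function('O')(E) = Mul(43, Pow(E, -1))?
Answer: Rational(-20105, 11055996) ≈ -0.0018185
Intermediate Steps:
Mul(Add(Function('O')(219), Function('n')(173, -92)), Pow(Add(28887, 21597), -1)) = Mul(Add(Mul(43, Pow(219, -1)), -92), Pow(Add(28887, 21597), -1)) = Mul(Add(Mul(43, Rational(1, 219)), -92), Pow(50484, -1)) = Mul(Add(Rational(43, 219), -92), Rational(1, 50484)) = Mul(Rational(-20105, 219), Rational(1, 50484)) = Rational(-20105, 11055996)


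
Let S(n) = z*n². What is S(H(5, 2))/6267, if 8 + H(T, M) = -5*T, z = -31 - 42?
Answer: -26499/2089 ≈ -12.685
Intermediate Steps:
z = -73
H(T, M) = -8 - 5*T
S(n) = -73*n²
S(H(5, 2))/6267 = -73*(-8 - 5*5)²/6267 = -73*(-8 - 25)²*(1/6267) = -73*(-33)²*(1/6267) = -73*1089*(1/6267) = -79497*1/6267 = -26499/2089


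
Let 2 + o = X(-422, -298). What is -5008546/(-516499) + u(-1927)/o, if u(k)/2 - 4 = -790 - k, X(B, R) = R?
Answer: 161956541/77474850 ≈ 2.0904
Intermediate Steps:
u(k) = -1572 - 2*k (u(k) = 8 + 2*(-790 - k) = 8 + (-1580 - 2*k) = -1572 - 2*k)
o = -300 (o = -2 - 298 = -300)
-5008546/(-516499) + u(-1927)/o = -5008546/(-516499) + (-1572 - 2*(-1927))/(-300) = -5008546*(-1/516499) + (-1572 + 3854)*(-1/300) = 5008546/516499 + 2282*(-1/300) = 5008546/516499 - 1141/150 = 161956541/77474850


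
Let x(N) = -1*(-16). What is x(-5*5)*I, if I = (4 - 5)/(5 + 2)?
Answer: -16/7 ≈ -2.2857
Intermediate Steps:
x(N) = 16
I = -⅐ (I = -1/7 = -1*⅐ = -⅐ ≈ -0.14286)
x(-5*5)*I = 16*(-⅐) = -16/7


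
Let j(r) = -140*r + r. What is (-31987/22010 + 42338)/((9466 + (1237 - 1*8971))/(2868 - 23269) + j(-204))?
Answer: 19010210644593/12732543418240 ≈ 1.4930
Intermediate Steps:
j(r) = -139*r
(-31987/22010 + 42338)/((9466 + (1237 - 1*8971))/(2868 - 23269) + j(-204)) = (-31987/22010 + 42338)/((9466 + (1237 - 1*8971))/(2868 - 23269) - 139*(-204)) = (-31987*1/22010 + 42338)/((9466 + (1237 - 8971))/(-20401) + 28356) = (-31987/22010 + 42338)/((9466 - 7734)*(-1/20401) + 28356) = 931827393/(22010*(1732*(-1/20401) + 28356)) = 931827393/(22010*(-1732/20401 + 28356)) = 931827393/(22010*(578489024/20401)) = (931827393/22010)*(20401/578489024) = 19010210644593/12732543418240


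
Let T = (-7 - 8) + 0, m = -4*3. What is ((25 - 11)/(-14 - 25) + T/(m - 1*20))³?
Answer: 2571353/1943764992 ≈ 0.0013229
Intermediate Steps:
m = -12
T = -15 (T = -15 + 0 = -15)
((25 - 11)/(-14 - 25) + T/(m - 1*20))³ = ((25 - 11)/(-14 - 25) - 15/(-12 - 1*20))³ = (14/(-39) - 15/(-12 - 20))³ = (14*(-1/39) - 15/(-32))³ = (-14/39 - 15*(-1/32))³ = (-14/39 + 15/32)³ = (137/1248)³ = 2571353/1943764992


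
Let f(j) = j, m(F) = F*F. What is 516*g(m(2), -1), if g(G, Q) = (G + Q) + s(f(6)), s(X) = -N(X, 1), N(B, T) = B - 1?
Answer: -1032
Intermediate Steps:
N(B, T) = -1 + B
m(F) = F²
s(X) = 1 - X (s(X) = -(-1 + X) = 1 - X)
g(G, Q) = -5 + G + Q (g(G, Q) = (G + Q) + (1 - 1*6) = (G + Q) + (1 - 6) = (G + Q) - 5 = -5 + G + Q)
516*g(m(2), -1) = 516*(-5 + 2² - 1) = 516*(-5 + 4 - 1) = 516*(-2) = -1032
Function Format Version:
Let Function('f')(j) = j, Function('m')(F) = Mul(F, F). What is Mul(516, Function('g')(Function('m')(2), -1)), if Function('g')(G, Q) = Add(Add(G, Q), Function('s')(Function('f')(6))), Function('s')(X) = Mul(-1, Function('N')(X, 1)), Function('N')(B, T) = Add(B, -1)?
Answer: -1032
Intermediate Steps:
Function('N')(B, T) = Add(-1, B)
Function('m')(F) = Pow(F, 2)
Function('s')(X) = Add(1, Mul(-1, X)) (Function('s')(X) = Mul(-1, Add(-1, X)) = Add(1, Mul(-1, X)))
Function('g')(G, Q) = Add(-5, G, Q) (Function('g')(G, Q) = Add(Add(G, Q), Add(1, Mul(-1, 6))) = Add(Add(G, Q), Add(1, -6)) = Add(Add(G, Q), -5) = Add(-5, G, Q))
Mul(516, Function('g')(Function('m')(2), -1)) = Mul(516, Add(-5, Pow(2, 2), -1)) = Mul(516, Add(-5, 4, -1)) = Mul(516, -2) = -1032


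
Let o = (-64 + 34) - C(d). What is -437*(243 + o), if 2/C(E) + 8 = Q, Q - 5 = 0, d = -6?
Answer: -280117/3 ≈ -93372.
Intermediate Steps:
Q = 5 (Q = 5 + 0 = 5)
C(E) = -⅔ (C(E) = 2/(-8 + 5) = 2/(-3) = 2*(-⅓) = -⅔)
o = -88/3 (o = (-64 + 34) - 1*(-⅔) = -30 + ⅔ = -88/3 ≈ -29.333)
-437*(243 + o) = -437*(243 - 88/3) = -437*641/3 = -280117/3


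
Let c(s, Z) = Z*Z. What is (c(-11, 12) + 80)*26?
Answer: 5824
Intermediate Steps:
c(s, Z) = Z**2
(c(-11, 12) + 80)*26 = (12**2 + 80)*26 = (144 + 80)*26 = 224*26 = 5824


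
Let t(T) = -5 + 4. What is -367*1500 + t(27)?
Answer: -550501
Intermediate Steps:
t(T) = -1
-367*1500 + t(27) = -367*1500 - 1 = -550500 - 1 = -550501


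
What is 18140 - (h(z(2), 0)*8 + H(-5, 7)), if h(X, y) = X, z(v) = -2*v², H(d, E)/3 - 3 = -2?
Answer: 18201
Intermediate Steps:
H(d, E) = 3 (H(d, E) = 9 + 3*(-2) = 9 - 6 = 3)
18140 - (h(z(2), 0)*8 + H(-5, 7)) = 18140 - (-2*2²*8 + 3) = 18140 - (-2*4*8 + 3) = 18140 - (-8*8 + 3) = 18140 - (-64 + 3) = 18140 - 1*(-61) = 18140 + 61 = 18201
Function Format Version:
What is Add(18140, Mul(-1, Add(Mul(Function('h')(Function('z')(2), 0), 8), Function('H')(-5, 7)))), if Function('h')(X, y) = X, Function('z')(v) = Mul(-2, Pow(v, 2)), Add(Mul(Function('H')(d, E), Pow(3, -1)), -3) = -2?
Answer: 18201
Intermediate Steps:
Function('H')(d, E) = 3 (Function('H')(d, E) = Add(9, Mul(3, -2)) = Add(9, -6) = 3)
Add(18140, Mul(-1, Add(Mul(Function('h')(Function('z')(2), 0), 8), Function('H')(-5, 7)))) = Add(18140, Mul(-1, Add(Mul(Mul(-2, Pow(2, 2)), 8), 3))) = Add(18140, Mul(-1, Add(Mul(Mul(-2, 4), 8), 3))) = Add(18140, Mul(-1, Add(Mul(-8, 8), 3))) = Add(18140, Mul(-1, Add(-64, 3))) = Add(18140, Mul(-1, -61)) = Add(18140, 61) = 18201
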